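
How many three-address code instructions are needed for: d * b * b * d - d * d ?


Expression: d * b * b * d - d * d
Generating three-address code (respecting * over +/- precedence):
  Instruction 1: t1 = d * b
  Instruction 2: t2 = t1 * b
  Instruction 3: t3 = t2 * d
  Instruction 4: t4 = d * d
  Instruction 5: t5 = t3 - t4
Total instructions: 5

5


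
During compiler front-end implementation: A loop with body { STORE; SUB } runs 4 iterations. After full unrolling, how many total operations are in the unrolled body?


Loop body operations: STORE, SUB (2 ops per iteration)
Unrolling 4 iterations:
  Iteration 1: STORE, SUB (2 ops)
  Iteration 2: STORE, SUB (2 ops)
  Iteration 3: STORE, SUB (2 ops)
  Iteration 4: STORE, SUB (2 ops)
Total: 4 iterations * 2 ops/iter = 8 operations

8


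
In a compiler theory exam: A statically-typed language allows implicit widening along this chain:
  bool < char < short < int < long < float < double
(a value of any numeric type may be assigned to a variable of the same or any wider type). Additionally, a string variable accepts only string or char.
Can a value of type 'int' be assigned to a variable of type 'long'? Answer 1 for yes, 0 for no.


Target variable type: long
Source value type: int
Numeric ranks: int=3, long=4
Widening allowed iff rank(source) <= rank(target): 3 <= 4? Yes
Result: 1

1


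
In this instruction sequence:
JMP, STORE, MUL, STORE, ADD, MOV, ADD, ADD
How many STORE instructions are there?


Scanning instruction sequence for STORE:
  Position 1: JMP
  Position 2: STORE <- MATCH
  Position 3: MUL
  Position 4: STORE <- MATCH
  Position 5: ADD
  Position 6: MOV
  Position 7: ADD
  Position 8: ADD
Matches at positions: [2, 4]
Total STORE count: 2

2


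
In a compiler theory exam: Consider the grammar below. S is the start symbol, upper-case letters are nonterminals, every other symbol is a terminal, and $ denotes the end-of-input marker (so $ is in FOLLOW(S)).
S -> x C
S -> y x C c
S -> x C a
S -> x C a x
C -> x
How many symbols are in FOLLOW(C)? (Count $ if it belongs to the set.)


S is the start symbol and does not occur in any rule body, so FOLLOW(S) = {$}.
Examining every occurrence of C in a rule body:
  S -> x C : C is at the right end -> add FOLLOW(S) = {$}
  S -> y x C c : C is followed by terminal 'c' -> add 'c'
  S -> x C a : C is followed by terminal 'a' -> add 'a'
  S -> x C a x : C is followed by terminal 'a' -> add 'a' (already in the set)
  C -> x : C does not occur in the body -> contributes nothing
FOLLOW(C) = {a, c, $}
Count: 3

3


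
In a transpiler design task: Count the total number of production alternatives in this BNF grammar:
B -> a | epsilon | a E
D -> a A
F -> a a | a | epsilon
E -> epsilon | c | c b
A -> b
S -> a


Counting alternatives per rule:
  B: 3 alternative(s)
  D: 1 alternative(s)
  F: 3 alternative(s)
  E: 3 alternative(s)
  A: 1 alternative(s)
  S: 1 alternative(s)
Sum: 3 + 1 + 3 + 3 + 1 + 1 = 12

12


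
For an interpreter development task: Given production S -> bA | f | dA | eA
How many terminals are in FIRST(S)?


Production: S -> bA | f | dA | eA
Examining each alternative for leading terminals:
  S -> bA : first terminal = 'b'
  S -> f : first terminal = 'f'
  S -> dA : first terminal = 'd'
  S -> eA : first terminal = 'e'
FIRST(S) = {b, d, e, f}
Count: 4

4


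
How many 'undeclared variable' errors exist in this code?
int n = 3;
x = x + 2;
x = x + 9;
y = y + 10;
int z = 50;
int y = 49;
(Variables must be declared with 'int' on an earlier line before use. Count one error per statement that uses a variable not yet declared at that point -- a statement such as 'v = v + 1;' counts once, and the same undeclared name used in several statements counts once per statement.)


Scanning code line by line:
  Line 1: declare 'n' -> declared = ['n']
  Line 2: use 'x' -> ERROR (undeclared)
  Line 3: use 'x' -> ERROR (undeclared)
  Line 4: use 'y' -> ERROR (undeclared)
  Line 5: declare 'z' -> declared = ['n', 'z']
  Line 6: declare 'y' -> declared = ['n', 'y', 'z']
Total undeclared variable errors: 3

3


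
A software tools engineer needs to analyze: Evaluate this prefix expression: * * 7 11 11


Parsing prefix expression: * * 7 11 11
Step 1: Innermost operation '* 7 11'
  7 * 11 = 77
Step 2: Outer operation '* [77] 11'
  77 * 11 = 847

847


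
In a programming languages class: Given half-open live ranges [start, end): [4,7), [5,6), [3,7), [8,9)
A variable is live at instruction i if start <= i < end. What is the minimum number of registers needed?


Live ranges:
  Var0: [4, 7)
  Var1: [5, 6)
  Var2: [3, 7)
  Var3: [8, 9)
Sweep-line events (position, delta, active):
  pos=3 start -> active=1
  pos=4 start -> active=2
  pos=5 start -> active=3
  pos=6 end -> active=2
  pos=7 end -> active=1
  pos=7 end -> active=0
  pos=8 start -> active=1
  pos=9 end -> active=0
Maximum simultaneous active: 3
Minimum registers needed: 3

3


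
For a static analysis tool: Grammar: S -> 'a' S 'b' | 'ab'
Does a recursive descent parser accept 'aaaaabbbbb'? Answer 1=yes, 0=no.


Grammar accepts strings of the form a^n b^n (n >= 1)
Word: 'aaaaabbbbb'
Counting: 5 a's and 5 b's
Check: 5 == 5? Yes
Derivation (S -> aSb applied 4 time(s), then S -> ab): S => aSb => aaSbb => aaaSbbb => aaaaSbbbb => aaaaabbbbb
Accepted

1


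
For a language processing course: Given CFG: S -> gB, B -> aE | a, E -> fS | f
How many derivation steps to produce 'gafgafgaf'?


Grammar: S -> gB, B -> aE | a, E -> fS | f
Deriving 'gafgafgaf':
Step 1: S -> gB => gB
Step 2: B -> aE => gaE
Step 3: E -> fS => gafS
Step 4: S -> gB => gafgB
Step 5: B -> aE => gafgaE
Step 6: E -> fS => gafgafS
Step 7: S -> gB => gafgafgB
Step 8: B -> aE => gafgafgaE
Step 9: E -> f => gafgafgaf
Total derivation steps: 9

9


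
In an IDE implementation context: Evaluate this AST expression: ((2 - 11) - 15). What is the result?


Expression: ((2 - 11) - 15)
Evaluating step by step:
  2 - 11 = -9
  -9 - 15 = -24
Result: -24

-24


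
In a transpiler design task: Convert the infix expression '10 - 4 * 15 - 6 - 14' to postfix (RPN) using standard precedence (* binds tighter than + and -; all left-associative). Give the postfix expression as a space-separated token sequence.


Applying the shunting-yard algorithm:
  Operand 10 -> output
  Push '-' onto operator stack -> op-stack: [-]
  Operand 4 -> output
  Push '*' onto operator stack -> op-stack: [-, *]
  Operand 15 -> output
  See '-' (prec 1); top '*' (prec 2) >= it -> pop '*' to output
  See '-' (prec 1); top '-' (prec 1) >= it -> pop '-' to output
  Push '-' onto operator stack -> op-stack: [-]
  Operand 6 -> output
  See '-' (prec 1); top '-' (prec 1) >= it -> pop '-' to output
  Push '-' onto operator stack -> op-stack: [-]
  Operand 14 -> output
  End of input: pop '-' to output
Postfix result: 10 4 15 * - 6 - 14 -

10 4 15 * - 6 - 14 -


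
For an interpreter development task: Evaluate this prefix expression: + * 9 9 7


Parsing prefix expression: + * 9 9 7
Step 1: Innermost operation '* 9 9'
  9 * 9 = 81
Step 2: Outer operation '+ [81] 7'
  81 + 7 = 88

88


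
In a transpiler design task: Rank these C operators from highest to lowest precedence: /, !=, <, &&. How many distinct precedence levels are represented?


Looking up precedence for each operator:
  / -> precedence 6
  != -> precedence 3
  < -> precedence 4
  && -> precedence 2
Sorted highest to lowest: /, <, !=, &&
Distinct precedence values: [6, 4, 3, 2]
Number of distinct levels: 4

4


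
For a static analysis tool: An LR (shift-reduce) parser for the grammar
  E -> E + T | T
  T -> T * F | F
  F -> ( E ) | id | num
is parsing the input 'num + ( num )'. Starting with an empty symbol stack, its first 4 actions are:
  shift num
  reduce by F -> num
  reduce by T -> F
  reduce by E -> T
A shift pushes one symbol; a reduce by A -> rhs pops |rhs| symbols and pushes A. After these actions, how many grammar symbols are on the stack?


Tracking the symbol stack through each action:
  Action 1: shift 'num' : push -> stack = [num] (size 1)
  Action 2: reduce by F -> num : pop 1, push F -> stack = [F] (size 1)
  Action 3: reduce by T -> F : pop 1, push T -> stack = [T] (size 1)
  Action 4: reduce by E -> T : pop 1, push E -> stack = [E] (size 1)
Final stack size: 1

1


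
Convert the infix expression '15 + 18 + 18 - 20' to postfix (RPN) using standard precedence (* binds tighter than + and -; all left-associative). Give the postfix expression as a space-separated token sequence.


Applying the shunting-yard algorithm:
  Operand 15 -> output
  Push '+' onto operator stack -> op-stack: [+]
  Operand 18 -> output
  See '+' (prec 1); top '+' (prec 1) >= it -> pop '+' to output
  Push '+' onto operator stack -> op-stack: [+]
  Operand 18 -> output
  See '-' (prec 1); top '+' (prec 1) >= it -> pop '+' to output
  Push '-' onto operator stack -> op-stack: [-]
  Operand 20 -> output
  End of input: pop '-' to output
Postfix result: 15 18 + 18 + 20 -

15 18 + 18 + 20 -


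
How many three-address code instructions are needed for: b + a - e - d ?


Expression: b + a - e - d
Generating three-address code (respecting * over +/- precedence):
  Instruction 1: t1 = b + a
  Instruction 2: t2 = t1 - e
  Instruction 3: t3 = t2 - d
Total instructions: 3

3


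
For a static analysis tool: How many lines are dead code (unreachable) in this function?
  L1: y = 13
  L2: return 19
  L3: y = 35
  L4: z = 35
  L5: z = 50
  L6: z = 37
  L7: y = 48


Analyzing control flow:
  L1: reachable (before return)
  L2: reachable (return statement)
  L3: DEAD (after return at L2)
  L4: DEAD (after return at L2)
  L5: DEAD (after return at L2)
  L6: DEAD (after return at L2)
  L7: DEAD (after return at L2)
Return at L2, total lines = 7
Dead lines: L3 through L7
Count: 5

5


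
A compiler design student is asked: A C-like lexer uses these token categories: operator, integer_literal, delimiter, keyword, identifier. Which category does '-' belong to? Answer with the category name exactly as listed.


Token: '-'
Checking categories:
  identifier: no
  integer_literal: no
  operator: YES
  keyword: no
  delimiter: no
Category: operator

operator


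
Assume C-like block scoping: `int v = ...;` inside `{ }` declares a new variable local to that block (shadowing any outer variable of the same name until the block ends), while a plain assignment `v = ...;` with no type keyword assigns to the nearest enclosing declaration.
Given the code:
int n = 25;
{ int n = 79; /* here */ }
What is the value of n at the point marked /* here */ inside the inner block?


Analyzing scoping rules:
Outer scope: declares n = 25
Inner block: 'int n = 79;' declares a NEW n that shadows the outer one
Inside the block the inner declaration is in scope -> 79
Result: 79

79


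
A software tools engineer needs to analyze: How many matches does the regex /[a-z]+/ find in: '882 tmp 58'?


Pattern: /[a-z]+/ (identifiers)
Input: '882 tmp 58'
Scanning for matches:
  Match 1: 'tmp'
Total matches: 1

1


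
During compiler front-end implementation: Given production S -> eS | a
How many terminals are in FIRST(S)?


Production: S -> eS | a
Examining each alternative for leading terminals:
  S -> eS : first terminal = 'e'
  S -> a : first terminal = 'a'
FIRST(S) = {a, e}
Count: 2

2


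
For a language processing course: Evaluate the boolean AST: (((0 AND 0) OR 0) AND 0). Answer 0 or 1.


Step 1: Evaluate inner node
  0 AND 0 = 0
Step 2: Evaluate next node
  0 OR 0 = 0
Step 3: Evaluate root node
  0 AND 0 = 0

0


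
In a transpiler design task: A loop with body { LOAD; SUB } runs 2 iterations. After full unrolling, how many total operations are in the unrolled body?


Loop body operations: LOAD, SUB (2 ops per iteration)
Unrolling 2 iterations:
  Iteration 1: LOAD, SUB (2 ops)
  Iteration 2: LOAD, SUB (2 ops)
Total: 2 iterations * 2 ops/iter = 4 operations

4


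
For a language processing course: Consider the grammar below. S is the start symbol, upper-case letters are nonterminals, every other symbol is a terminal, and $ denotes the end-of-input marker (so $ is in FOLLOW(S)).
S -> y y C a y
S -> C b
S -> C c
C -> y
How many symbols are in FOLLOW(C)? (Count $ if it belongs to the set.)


S is the start symbol and does not occur in any rule body, so FOLLOW(S) = {$}.
Examining every occurrence of C in a rule body:
  S -> y y C a y : C is followed by terminal 'a' -> add 'a'
  S -> C b : C is followed by terminal 'b' -> add 'b'
  S -> C c : C is followed by terminal 'c' -> add 'c'
  C -> y : C does not occur in the body -> contributes nothing
FOLLOW(C) = {a, b, c}
Count: 3

3


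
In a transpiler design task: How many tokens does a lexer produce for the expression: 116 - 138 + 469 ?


Scanning '116 - 138 + 469'
Token 1: '116' -> integer_literal
Token 2: '-' -> operator
Token 3: '138' -> integer_literal
Token 4: '+' -> operator
Token 5: '469' -> integer_literal
Total tokens: 5

5


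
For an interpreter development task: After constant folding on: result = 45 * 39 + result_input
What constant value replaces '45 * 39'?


Identifying constant sub-expression:
  Original: result = 45 * 39 + result_input
  45 and 39 are both compile-time constants
  Evaluating: 45 * 39 = 1755
  After folding: result = 1755 + result_input

1755


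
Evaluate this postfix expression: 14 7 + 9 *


Processing tokens left to right:
Push 14, Push 7
Pop 14 and 7, compute 14 + 7 = 21, push 21
Push 9
Pop 21 and 9, compute 21 * 9 = 189, push 189
Stack result: 189

189


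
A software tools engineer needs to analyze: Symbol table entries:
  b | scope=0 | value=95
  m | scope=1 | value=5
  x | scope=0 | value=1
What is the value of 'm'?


Searching symbol table for 'm':
  b | scope=0 | value=95
  m | scope=1 | value=5 <- MATCH
  x | scope=0 | value=1
Found 'm' at scope 1 with value 5

5


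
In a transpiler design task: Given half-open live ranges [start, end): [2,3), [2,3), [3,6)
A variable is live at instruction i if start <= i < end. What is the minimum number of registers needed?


Live ranges:
  Var0: [2, 3)
  Var1: [2, 3)
  Var2: [3, 6)
Sweep-line events (position, delta, active):
  pos=2 start -> active=1
  pos=2 start -> active=2
  pos=3 end -> active=1
  pos=3 end -> active=0
  pos=3 start -> active=1
  pos=6 end -> active=0
Maximum simultaneous active: 2
Minimum registers needed: 2

2


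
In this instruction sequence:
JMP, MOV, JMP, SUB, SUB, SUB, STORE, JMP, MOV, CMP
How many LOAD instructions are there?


Scanning instruction sequence for LOAD:
  Position 1: JMP
  Position 2: MOV
  Position 3: JMP
  Position 4: SUB
  Position 5: SUB
  Position 6: SUB
  Position 7: STORE
  Position 8: JMP
  Position 9: MOV
  Position 10: CMP
Matches at positions: []
Total LOAD count: 0

0


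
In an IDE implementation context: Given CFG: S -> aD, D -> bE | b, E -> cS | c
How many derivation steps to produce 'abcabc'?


Grammar: S -> aD, D -> bE | b, E -> cS | c
Deriving 'abcabc':
Step 1: S -> aD => aD
Step 2: D -> bE => abE
Step 3: E -> cS => abcS
Step 4: S -> aD => abcaD
Step 5: D -> bE => abcabE
Step 6: E -> c => abcabc
Total derivation steps: 6

6


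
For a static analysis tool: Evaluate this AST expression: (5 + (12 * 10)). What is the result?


Expression: (5 + (12 * 10))
Evaluating step by step:
  12 * 10 = 120
  5 + 120 = 125
Result: 125

125


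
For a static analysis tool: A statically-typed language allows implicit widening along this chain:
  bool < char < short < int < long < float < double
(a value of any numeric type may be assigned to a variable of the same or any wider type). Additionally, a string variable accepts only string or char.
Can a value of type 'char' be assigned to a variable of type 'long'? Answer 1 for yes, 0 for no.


Target variable type: long
Source value type: char
Numeric ranks: char=1, long=4
Widening allowed iff rank(source) <= rank(target): 1 <= 4? Yes
Result: 1

1


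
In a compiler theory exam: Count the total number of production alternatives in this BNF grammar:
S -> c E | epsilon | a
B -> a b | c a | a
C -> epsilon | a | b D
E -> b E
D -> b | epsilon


Counting alternatives per rule:
  S: 3 alternative(s)
  B: 3 alternative(s)
  C: 3 alternative(s)
  E: 1 alternative(s)
  D: 2 alternative(s)
Sum: 3 + 3 + 3 + 1 + 2 = 12

12


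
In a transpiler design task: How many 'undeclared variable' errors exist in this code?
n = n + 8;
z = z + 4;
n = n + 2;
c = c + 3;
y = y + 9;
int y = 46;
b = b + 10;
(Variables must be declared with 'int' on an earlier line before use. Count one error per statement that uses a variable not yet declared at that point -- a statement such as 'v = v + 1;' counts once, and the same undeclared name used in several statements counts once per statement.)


Scanning code line by line:
  Line 1: use 'n' -> ERROR (undeclared)
  Line 2: use 'z' -> ERROR (undeclared)
  Line 3: use 'n' -> ERROR (undeclared)
  Line 4: use 'c' -> ERROR (undeclared)
  Line 5: use 'y' -> ERROR (undeclared)
  Line 6: declare 'y' -> declared = ['y']
  Line 7: use 'b' -> ERROR (undeclared)
Total undeclared variable errors: 6

6


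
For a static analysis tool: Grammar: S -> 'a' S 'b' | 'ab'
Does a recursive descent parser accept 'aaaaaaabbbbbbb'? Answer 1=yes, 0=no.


Grammar accepts strings of the form a^n b^n (n >= 1)
Word: 'aaaaaaabbbbbbb'
Counting: 7 a's and 7 b's
Check: 7 == 7? Yes
Derivation (S -> aSb applied 6 time(s), then S -> ab): S => aSb => aaSbb => aaaSbbb => aaaaSbbbb => aaaaaSbbbbb => aaaaaaSbbbbbb => aaaaaaabbbbbbb
Accepted

1


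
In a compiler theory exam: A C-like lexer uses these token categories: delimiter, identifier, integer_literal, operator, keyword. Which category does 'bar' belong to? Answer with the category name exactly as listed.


Token: 'bar'
Checking categories:
  identifier: YES
  integer_literal: no
  operator: no
  keyword: no
  delimiter: no
Category: identifier

identifier


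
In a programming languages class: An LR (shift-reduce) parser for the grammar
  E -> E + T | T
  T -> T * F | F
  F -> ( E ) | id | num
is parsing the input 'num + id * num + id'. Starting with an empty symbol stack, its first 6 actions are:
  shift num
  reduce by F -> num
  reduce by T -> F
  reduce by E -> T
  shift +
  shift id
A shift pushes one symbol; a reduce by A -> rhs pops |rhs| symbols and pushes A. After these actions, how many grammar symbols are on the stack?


Tracking the symbol stack through each action:
  Action 1: shift 'num' : push -> stack = [num] (size 1)
  Action 2: reduce by F -> num : pop 1, push F -> stack = [F] (size 1)
  Action 3: reduce by T -> F : pop 1, push T -> stack = [T] (size 1)
  Action 4: reduce by E -> T : pop 1, push E -> stack = [E] (size 1)
  Action 5: shift '+' : push -> stack = [E, +] (size 2)
  Action 6: shift 'id' : push -> stack = [E, +, id] (size 3)
Final stack size: 3

3


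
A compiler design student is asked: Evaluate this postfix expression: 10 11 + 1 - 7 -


Processing tokens left to right:
Push 10, Push 11
Pop 10 and 11, compute 10 + 11 = 21, push 21
Push 1
Pop 21 and 1, compute 21 - 1 = 20, push 20
Push 7
Pop 20 and 7, compute 20 - 7 = 13, push 13
Stack result: 13

13


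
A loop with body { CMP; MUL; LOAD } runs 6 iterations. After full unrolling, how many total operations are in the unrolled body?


Loop body operations: CMP, MUL, LOAD (3 ops per iteration)
Unrolling 6 iterations:
  Iteration 1: CMP, MUL, LOAD (3 ops)
  Iteration 2: CMP, MUL, LOAD (3 ops)
  Iteration 3: CMP, MUL, LOAD (3 ops)
  Iteration 4: CMP, MUL, LOAD (3 ops)
  Iteration 5: CMP, MUL, LOAD (3 ops)
  Iteration 6: CMP, MUL, LOAD (3 ops)
Total: 6 iterations * 3 ops/iter = 18 operations

18


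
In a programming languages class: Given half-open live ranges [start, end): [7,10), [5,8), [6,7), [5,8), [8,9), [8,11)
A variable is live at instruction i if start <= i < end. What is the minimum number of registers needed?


Live ranges:
  Var0: [7, 10)
  Var1: [5, 8)
  Var2: [6, 7)
  Var3: [5, 8)
  Var4: [8, 9)
  Var5: [8, 11)
Sweep-line events (position, delta, active):
  pos=5 start -> active=1
  pos=5 start -> active=2
  pos=6 start -> active=3
  pos=7 end -> active=2
  pos=7 start -> active=3
  pos=8 end -> active=2
  pos=8 end -> active=1
  pos=8 start -> active=2
  pos=8 start -> active=3
  pos=9 end -> active=2
  pos=10 end -> active=1
  pos=11 end -> active=0
Maximum simultaneous active: 3
Minimum registers needed: 3

3


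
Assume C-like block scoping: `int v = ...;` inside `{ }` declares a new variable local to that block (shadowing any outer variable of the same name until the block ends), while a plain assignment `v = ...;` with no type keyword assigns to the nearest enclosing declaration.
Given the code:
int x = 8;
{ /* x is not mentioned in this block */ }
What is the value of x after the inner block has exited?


Analyzing scoping rules:
Outer scope: declares x = 8
Inner block: x is neither redeclared nor assigned -> unchanged
After the block -> 8
Result: 8

8


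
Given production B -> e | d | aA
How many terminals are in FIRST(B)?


Production: B -> e | d | aA
Examining each alternative for leading terminals:
  B -> e : first terminal = 'e'
  B -> d : first terminal = 'd'
  B -> aA : first terminal = 'a'
FIRST(B) = {a, d, e}
Count: 3

3


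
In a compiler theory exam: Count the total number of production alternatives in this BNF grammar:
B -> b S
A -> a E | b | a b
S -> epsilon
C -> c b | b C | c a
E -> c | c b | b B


Counting alternatives per rule:
  B: 1 alternative(s)
  A: 3 alternative(s)
  S: 1 alternative(s)
  C: 3 alternative(s)
  E: 3 alternative(s)
Sum: 1 + 3 + 1 + 3 + 3 = 11

11


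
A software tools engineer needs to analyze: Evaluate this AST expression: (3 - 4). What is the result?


Expression: (3 - 4)
Evaluating step by step:
  3 - 4 = -1
Result: -1

-1


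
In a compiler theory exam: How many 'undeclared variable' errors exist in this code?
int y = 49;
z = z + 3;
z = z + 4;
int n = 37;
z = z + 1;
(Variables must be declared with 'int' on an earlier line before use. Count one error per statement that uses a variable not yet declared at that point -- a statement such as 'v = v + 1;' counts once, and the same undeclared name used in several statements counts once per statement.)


Scanning code line by line:
  Line 1: declare 'y' -> declared = ['y']
  Line 2: use 'z' -> ERROR (undeclared)
  Line 3: use 'z' -> ERROR (undeclared)
  Line 4: declare 'n' -> declared = ['n', 'y']
  Line 5: use 'z' -> ERROR (undeclared)
Total undeclared variable errors: 3

3


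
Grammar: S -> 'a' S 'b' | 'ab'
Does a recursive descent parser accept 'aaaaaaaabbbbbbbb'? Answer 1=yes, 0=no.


Grammar accepts strings of the form a^n b^n (n >= 1)
Word: 'aaaaaaaabbbbbbbb'
Counting: 8 a's and 8 b's
Check: 8 == 8? Yes
Derivation (S -> aSb applied 7 time(s), then S -> ab): S => aSb => aaSbb => aaaSbbb => aaaaSbbbb => aaaaaSbbbbb => aaaaaaSbbbbbb => aaaaaaaSbbbbbbb => aaaaaaaabbbbbbbb
Accepted

1


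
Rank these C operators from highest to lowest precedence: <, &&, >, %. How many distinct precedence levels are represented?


Looking up precedence for each operator:
  < -> precedence 4
  && -> precedence 2
  > -> precedence 4
  % -> precedence 6
Sorted highest to lowest: %, <, >, &&
Distinct precedence values: [6, 4, 2]
Number of distinct levels: 3

3


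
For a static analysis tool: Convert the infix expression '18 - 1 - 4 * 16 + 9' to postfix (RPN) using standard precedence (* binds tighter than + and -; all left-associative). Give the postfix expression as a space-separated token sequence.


Applying the shunting-yard algorithm:
  Operand 18 -> output
  Push '-' onto operator stack -> op-stack: [-]
  Operand 1 -> output
  See '-' (prec 1); top '-' (prec 1) >= it -> pop '-' to output
  Push '-' onto operator stack -> op-stack: [-]
  Operand 4 -> output
  Push '*' onto operator stack -> op-stack: [-, *]
  Operand 16 -> output
  See '+' (prec 1); top '*' (prec 2) >= it -> pop '*' to output
  See '+' (prec 1); top '-' (prec 1) >= it -> pop '-' to output
  Push '+' onto operator stack -> op-stack: [+]
  Operand 9 -> output
  End of input: pop '+' to output
Postfix result: 18 1 - 4 16 * - 9 +

18 1 - 4 16 * - 9 +


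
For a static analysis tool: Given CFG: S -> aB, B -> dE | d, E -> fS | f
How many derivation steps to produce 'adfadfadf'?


Grammar: S -> aB, B -> dE | d, E -> fS | f
Deriving 'adfadfadf':
Step 1: S -> aB => aB
Step 2: B -> dE => adE
Step 3: E -> fS => adfS
Step 4: S -> aB => adfaB
Step 5: B -> dE => adfadE
Step 6: E -> fS => adfadfS
Step 7: S -> aB => adfadfaB
Step 8: B -> dE => adfadfadE
Step 9: E -> f => adfadfadf
Total derivation steps: 9

9


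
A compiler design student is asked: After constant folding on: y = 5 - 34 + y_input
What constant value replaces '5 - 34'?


Identifying constant sub-expression:
  Original: y = 5 - 34 + y_input
  5 and 34 are both compile-time constants
  Evaluating: 5 - 34 = -29
  After folding: y = -29 + y_input

-29


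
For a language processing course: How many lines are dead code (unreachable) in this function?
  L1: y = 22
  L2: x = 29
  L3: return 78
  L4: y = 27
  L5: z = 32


Analyzing control flow:
  L1: reachable (before return)
  L2: reachable (before return)
  L3: reachable (return statement)
  L4: DEAD (after return at L3)
  L5: DEAD (after return at L3)
Return at L3, total lines = 5
Dead lines: L4 through L5
Count: 2

2


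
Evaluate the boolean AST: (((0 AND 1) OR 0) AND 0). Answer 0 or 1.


Step 1: Evaluate inner node
  0 AND 1 = 0
Step 2: Evaluate next node
  0 OR 0 = 0
Step 3: Evaluate root node
  0 AND 0 = 0

0


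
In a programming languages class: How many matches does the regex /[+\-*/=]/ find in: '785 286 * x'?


Pattern: /[+\-*/=]/ (operators)
Input: '785 286 * x'
Scanning for matches:
  Match 1: '*'
Total matches: 1

1


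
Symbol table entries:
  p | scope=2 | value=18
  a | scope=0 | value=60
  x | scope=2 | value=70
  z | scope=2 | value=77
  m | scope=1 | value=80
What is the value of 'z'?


Searching symbol table for 'z':
  p | scope=2 | value=18
  a | scope=0 | value=60
  x | scope=2 | value=70
  z | scope=2 | value=77 <- MATCH
  m | scope=1 | value=80
Found 'z' at scope 2 with value 77

77


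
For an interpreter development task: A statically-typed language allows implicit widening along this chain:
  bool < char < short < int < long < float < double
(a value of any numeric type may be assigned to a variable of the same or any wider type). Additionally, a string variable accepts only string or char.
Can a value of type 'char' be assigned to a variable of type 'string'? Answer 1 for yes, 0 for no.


Target variable type: string
Source value type: char
Rule: string accepts only {string, char}
  source 'char' in {string, char}? Yes
Result: 1

1


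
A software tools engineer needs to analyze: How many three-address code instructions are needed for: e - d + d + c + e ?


Expression: e - d + d + c + e
Generating three-address code (respecting * over +/- precedence):
  Instruction 1: t1 = e - d
  Instruction 2: t2 = t1 + d
  Instruction 3: t3 = t2 + c
  Instruction 4: t4 = t3 + e
Total instructions: 4

4


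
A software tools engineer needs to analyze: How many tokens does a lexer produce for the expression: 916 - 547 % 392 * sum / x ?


Scanning '916 - 547 % 392 * sum / x'
Token 1: '916' -> integer_literal
Token 2: '-' -> operator
Token 3: '547' -> integer_literal
Token 4: '%' -> operator
Token 5: '392' -> integer_literal
Token 6: '*' -> operator
Token 7: 'sum' -> identifier
Token 8: '/' -> operator
Token 9: 'x' -> identifier
Total tokens: 9

9


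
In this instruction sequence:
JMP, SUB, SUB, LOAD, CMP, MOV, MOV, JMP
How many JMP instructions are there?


Scanning instruction sequence for JMP:
  Position 1: JMP <- MATCH
  Position 2: SUB
  Position 3: SUB
  Position 4: LOAD
  Position 5: CMP
  Position 6: MOV
  Position 7: MOV
  Position 8: JMP <- MATCH
Matches at positions: [1, 8]
Total JMP count: 2

2


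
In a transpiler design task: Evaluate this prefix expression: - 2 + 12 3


Parsing prefix expression: - 2 + 12 3
Step 1: Innermost operation '+ 12 3'
  12 + 3 = 15
Step 2: Outer operation '- 2 [15]'
  2 - 15 = -13

-13


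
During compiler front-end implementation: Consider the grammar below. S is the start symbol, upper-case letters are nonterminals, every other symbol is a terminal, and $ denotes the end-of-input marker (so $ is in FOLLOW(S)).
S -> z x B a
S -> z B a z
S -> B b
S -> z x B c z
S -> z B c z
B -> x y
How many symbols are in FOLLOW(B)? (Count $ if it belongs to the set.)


S is the start symbol and does not occur in any rule body, so FOLLOW(S) = {$}.
Examining every occurrence of B in a rule body:
  S -> z x B a : B is followed by terminal 'a' -> add 'a'
  S -> z B a z : B is followed by terminal 'a' -> add 'a' (already in the set)
  S -> B b : B is followed by terminal 'b' -> add 'b'
  S -> z x B c z : B is followed by terminal 'c' -> add 'c'
  S -> z B c z : B is followed by terminal 'c' -> add 'c' (already in the set)
  B -> x y : B does not occur in the body -> contributes nothing
FOLLOW(B) = {a, b, c}
Count: 3

3


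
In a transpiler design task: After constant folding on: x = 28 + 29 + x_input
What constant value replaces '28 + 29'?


Identifying constant sub-expression:
  Original: x = 28 + 29 + x_input
  28 and 29 are both compile-time constants
  Evaluating: 28 + 29 = 57
  After folding: x = 57 + x_input

57


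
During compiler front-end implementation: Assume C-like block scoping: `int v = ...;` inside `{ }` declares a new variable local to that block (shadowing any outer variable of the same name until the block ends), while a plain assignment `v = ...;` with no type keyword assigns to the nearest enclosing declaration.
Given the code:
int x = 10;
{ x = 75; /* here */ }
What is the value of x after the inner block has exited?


Analyzing scoping rules:
Outer scope: declares x = 10
Inner block: 'x = 75;' has no type keyword, so it is an assignment to the outer x (no shadowing)
The assignment changed the outer variable itself, so the new value persists after the block -> 75
Result: 75

75


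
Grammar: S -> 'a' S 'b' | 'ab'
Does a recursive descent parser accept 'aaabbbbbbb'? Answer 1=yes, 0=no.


Grammar accepts strings of the form a^n b^n (n >= 1)
Word: 'aaabbbbbbb'
Counting: 3 a's and 7 b's
Check: 3 == 7? No
Mismatch: a-count != b-count
Rejected

0


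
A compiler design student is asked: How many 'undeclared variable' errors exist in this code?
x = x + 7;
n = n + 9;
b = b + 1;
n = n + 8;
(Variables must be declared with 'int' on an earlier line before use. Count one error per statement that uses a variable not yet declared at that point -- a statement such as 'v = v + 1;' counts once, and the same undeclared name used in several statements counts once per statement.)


Scanning code line by line:
  Line 1: use 'x' -> ERROR (undeclared)
  Line 2: use 'n' -> ERROR (undeclared)
  Line 3: use 'b' -> ERROR (undeclared)
  Line 4: use 'n' -> ERROR (undeclared)
Total undeclared variable errors: 4

4


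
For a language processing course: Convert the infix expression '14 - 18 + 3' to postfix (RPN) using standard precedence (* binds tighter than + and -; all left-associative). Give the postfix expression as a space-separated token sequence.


Applying the shunting-yard algorithm:
  Operand 14 -> output
  Push '-' onto operator stack -> op-stack: [-]
  Operand 18 -> output
  See '+' (prec 1); top '-' (prec 1) >= it -> pop '-' to output
  Push '+' onto operator stack -> op-stack: [+]
  Operand 3 -> output
  End of input: pop '+' to output
Postfix result: 14 18 - 3 +

14 18 - 3 +


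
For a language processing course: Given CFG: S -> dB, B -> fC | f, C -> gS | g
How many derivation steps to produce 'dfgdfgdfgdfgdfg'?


Grammar: S -> dB, B -> fC | f, C -> gS | g
Deriving 'dfgdfgdfgdfgdfg':
Step 1: S -> dB => dB
Step 2: B -> fC => dfC
Step 3: C -> gS => dfgS
Step 4: S -> dB => dfgdB
Step 5: B -> fC => dfgdfC
Step 6: C -> gS => dfgdfgS
Step 7: S -> dB => dfgdfgdB
Step 8: B -> fC => dfgdfgdfC
Step 9: C -> gS => dfgdfgdfgS
Step 10: S -> dB => dfgdfgdfgdB
Step 11: B -> fC => dfgdfgdfgdfC
Step 12: C -> gS => dfgdfgdfgdfgS
Step 13: S -> dB => dfgdfgdfgdfgdB
Step 14: B -> fC => dfgdfgdfgdfgdfC
Step 15: C -> g => dfgdfgdfgdfgdfg
Total derivation steps: 15

15


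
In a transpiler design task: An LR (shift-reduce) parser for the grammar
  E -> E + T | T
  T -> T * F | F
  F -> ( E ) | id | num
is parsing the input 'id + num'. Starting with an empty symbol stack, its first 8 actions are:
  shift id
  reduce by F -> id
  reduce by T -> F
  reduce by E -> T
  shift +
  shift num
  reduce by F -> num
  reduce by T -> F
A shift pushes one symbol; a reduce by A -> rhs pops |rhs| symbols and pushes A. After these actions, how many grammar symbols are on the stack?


Tracking the symbol stack through each action:
  Action 1: shift 'id' : push -> stack = [id] (size 1)
  Action 2: reduce by F -> id : pop 1, push F -> stack = [F] (size 1)
  Action 3: reduce by T -> F : pop 1, push T -> stack = [T] (size 1)
  Action 4: reduce by E -> T : pop 1, push E -> stack = [E] (size 1)
  Action 5: shift '+' : push -> stack = [E, +] (size 2)
  Action 6: shift 'num' : push -> stack = [E, +, num] (size 3)
  Action 7: reduce by F -> num : pop 1, push F -> stack = [E, +, F] (size 3)
  Action 8: reduce by T -> F : pop 1, push T -> stack = [E, +, T] (size 3)
Final stack size: 3

3


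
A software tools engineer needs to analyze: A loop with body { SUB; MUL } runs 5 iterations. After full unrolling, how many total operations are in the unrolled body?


Loop body operations: SUB, MUL (2 ops per iteration)
Unrolling 5 iterations:
  Iteration 1: SUB, MUL (2 ops)
  Iteration 2: SUB, MUL (2 ops)
  Iteration 3: SUB, MUL (2 ops)
  Iteration 4: SUB, MUL (2 ops)
  Iteration 5: SUB, MUL (2 ops)
Total: 5 iterations * 2 ops/iter = 10 operations

10


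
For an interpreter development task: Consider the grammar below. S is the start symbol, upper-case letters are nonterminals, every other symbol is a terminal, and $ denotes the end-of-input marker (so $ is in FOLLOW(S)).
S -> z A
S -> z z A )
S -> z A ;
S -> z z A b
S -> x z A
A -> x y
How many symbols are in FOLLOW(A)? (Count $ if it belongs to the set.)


S is the start symbol and does not occur in any rule body, so FOLLOW(S) = {$}.
Examining every occurrence of A in a rule body:
  S -> z A : A is at the right end -> add FOLLOW(S) = {$}
  S -> z z A ) : A is followed by terminal ')' -> add ')'
  S -> z A ; : A is followed by terminal ';' -> add ';'
  S -> z z A b : A is followed by terminal 'b' -> add 'b'
  S -> x z A : A is at the right end -> add FOLLOW(S) = {$} (already in the set)
  A -> x y : A does not occur in the body -> contributes nothing
FOLLOW(A) = {), ;, b, $}
Count: 4

4


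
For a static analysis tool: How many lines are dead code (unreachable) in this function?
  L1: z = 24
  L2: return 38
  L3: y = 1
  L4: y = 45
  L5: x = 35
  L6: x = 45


Analyzing control flow:
  L1: reachable (before return)
  L2: reachable (return statement)
  L3: DEAD (after return at L2)
  L4: DEAD (after return at L2)
  L5: DEAD (after return at L2)
  L6: DEAD (after return at L2)
Return at L2, total lines = 6
Dead lines: L3 through L6
Count: 4

4


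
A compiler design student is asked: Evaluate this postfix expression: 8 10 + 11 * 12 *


Processing tokens left to right:
Push 8, Push 10
Pop 8 and 10, compute 8 + 10 = 18, push 18
Push 11
Pop 18 and 11, compute 18 * 11 = 198, push 198
Push 12
Pop 198 and 12, compute 198 * 12 = 2376, push 2376
Stack result: 2376

2376


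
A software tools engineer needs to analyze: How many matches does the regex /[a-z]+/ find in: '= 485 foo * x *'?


Pattern: /[a-z]+/ (identifiers)
Input: '= 485 foo * x *'
Scanning for matches:
  Match 1: 'foo'
  Match 2: 'x'
Total matches: 2

2


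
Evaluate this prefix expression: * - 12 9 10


Parsing prefix expression: * - 12 9 10
Step 1: Innermost operation '- 12 9'
  12 - 9 = 3
Step 2: Outer operation '* [3] 10'
  3 * 10 = 30

30


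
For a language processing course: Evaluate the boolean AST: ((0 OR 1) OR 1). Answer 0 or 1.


Step 1: Evaluate inner node
  0 OR 1 = 1
Step 2: Evaluate root node
  1 OR 1 = 1

1


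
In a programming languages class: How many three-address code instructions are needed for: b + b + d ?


Expression: b + b + d
Generating three-address code (respecting * over +/- precedence):
  Instruction 1: t1 = b + b
  Instruction 2: t2 = t1 + d
Total instructions: 2

2


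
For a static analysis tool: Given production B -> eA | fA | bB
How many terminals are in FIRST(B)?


Production: B -> eA | fA | bB
Examining each alternative for leading terminals:
  B -> eA : first terminal = 'e'
  B -> fA : first terminal = 'f'
  B -> bB : first terminal = 'b'
FIRST(B) = {b, e, f}
Count: 3

3


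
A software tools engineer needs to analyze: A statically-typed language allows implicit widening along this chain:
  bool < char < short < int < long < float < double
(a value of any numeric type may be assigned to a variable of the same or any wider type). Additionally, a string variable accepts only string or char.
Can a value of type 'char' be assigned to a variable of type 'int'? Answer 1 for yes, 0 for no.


Target variable type: int
Source value type: char
Numeric ranks: char=1, int=3
Widening allowed iff rank(source) <= rank(target): 1 <= 3? Yes
Result: 1

1


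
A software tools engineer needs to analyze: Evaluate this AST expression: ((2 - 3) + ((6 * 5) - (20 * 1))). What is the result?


Expression: ((2 - 3) + ((6 * 5) - (20 * 1)))
Evaluating step by step:
  2 - 3 = -1
  6 * 5 = 30
  20 * 1 = 20
  30 - 20 = 10
  -1 + 10 = 9
Result: 9

9


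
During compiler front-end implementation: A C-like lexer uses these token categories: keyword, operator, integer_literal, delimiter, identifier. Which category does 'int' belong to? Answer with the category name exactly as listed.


Token: 'int'
Checking categories:
  identifier: no
  integer_literal: no
  operator: no
  keyword: YES
  delimiter: no
Category: keyword

keyword


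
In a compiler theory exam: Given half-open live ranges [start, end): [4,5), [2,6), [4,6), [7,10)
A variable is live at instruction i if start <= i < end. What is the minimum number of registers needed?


Live ranges:
  Var0: [4, 5)
  Var1: [2, 6)
  Var2: [4, 6)
  Var3: [7, 10)
Sweep-line events (position, delta, active):
  pos=2 start -> active=1
  pos=4 start -> active=2
  pos=4 start -> active=3
  pos=5 end -> active=2
  pos=6 end -> active=1
  pos=6 end -> active=0
  pos=7 start -> active=1
  pos=10 end -> active=0
Maximum simultaneous active: 3
Minimum registers needed: 3

3


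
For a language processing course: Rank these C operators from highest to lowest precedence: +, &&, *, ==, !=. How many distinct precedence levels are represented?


Looking up precedence for each operator:
  + -> precedence 5
  && -> precedence 2
  * -> precedence 6
  == -> precedence 3
  != -> precedence 3
Sorted highest to lowest: *, +, ==, !=, &&
Distinct precedence values: [6, 5, 3, 2]
Number of distinct levels: 4

4


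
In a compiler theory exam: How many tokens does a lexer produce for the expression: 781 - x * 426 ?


Scanning '781 - x * 426'
Token 1: '781' -> integer_literal
Token 2: '-' -> operator
Token 3: 'x' -> identifier
Token 4: '*' -> operator
Token 5: '426' -> integer_literal
Total tokens: 5

5


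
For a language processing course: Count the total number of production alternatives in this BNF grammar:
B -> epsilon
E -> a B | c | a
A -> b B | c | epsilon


Counting alternatives per rule:
  B: 1 alternative(s)
  E: 3 alternative(s)
  A: 3 alternative(s)
Sum: 1 + 3 + 3 = 7

7


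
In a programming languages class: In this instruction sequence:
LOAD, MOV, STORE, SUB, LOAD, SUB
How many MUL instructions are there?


Scanning instruction sequence for MUL:
  Position 1: LOAD
  Position 2: MOV
  Position 3: STORE
  Position 4: SUB
  Position 5: LOAD
  Position 6: SUB
Matches at positions: []
Total MUL count: 0

0


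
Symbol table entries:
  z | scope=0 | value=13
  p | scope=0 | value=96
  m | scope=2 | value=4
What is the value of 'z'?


Searching symbol table for 'z':
  z | scope=0 | value=13 <- MATCH
  p | scope=0 | value=96
  m | scope=2 | value=4
Found 'z' at scope 0 with value 13

13
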